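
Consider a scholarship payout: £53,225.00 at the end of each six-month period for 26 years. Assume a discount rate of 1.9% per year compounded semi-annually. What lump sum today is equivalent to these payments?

This is an ordinary annuity: 52 payments of £53,225.00 at the end of each six-month period.
Periodic rate r = 0.019/2 per half-year; n is counted in half-years.
PV = PMT × [(1 − (1+r)^−n)/r] = 53,225 × [1 − (1+r)^−52] / r = £2,176,032.81

£2,176,032.81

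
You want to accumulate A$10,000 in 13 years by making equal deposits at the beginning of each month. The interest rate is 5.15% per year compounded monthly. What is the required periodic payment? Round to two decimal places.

A$44.96

Level annuity due; solve FV = PMT × [((1+r)^n − 1)/r] × (1+r) for PMT.
Periodic rate r = 0.0515/12 per month; n is counted in months.
With n = 156: PMT = 10,000 / ([((1+r)^n − 1)/r] × (1+r)) = A$44.96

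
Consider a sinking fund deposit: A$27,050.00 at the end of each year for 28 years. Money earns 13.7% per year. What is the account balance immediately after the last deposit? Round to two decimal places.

A$6,992,733.93

This is an ordinary annuity: 28 deposits of A$27,050.00 at the end of each year.
Periodic rate r = 0.137 per year.
FV = PMT × [((1+r)^n − 1)/r] = 27,050 × [(1+r)^28 − 1] / r = A$6,992,733.93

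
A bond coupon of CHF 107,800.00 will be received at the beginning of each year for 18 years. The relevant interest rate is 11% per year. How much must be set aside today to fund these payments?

This is an annuity due: 18 payments of CHF 107,800.00 at the beginning of each year.
Periodic rate r = 0.11 per year.
PV = PMT × [(1 − (1+r)^−n)/r] × (1+r) = 107,800 × [1 − (1+r)^−18] / r × (1+r) = CHF 921,560.04

CHF 921,560.04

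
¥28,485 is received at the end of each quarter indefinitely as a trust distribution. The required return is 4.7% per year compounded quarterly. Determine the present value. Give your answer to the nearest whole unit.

Periodic rate r = 0.047/4 per quarter.
Level perpetuity: PV = PMT / r = 28,485 / (0.047/4) = ¥2,424,255.

¥2,424,255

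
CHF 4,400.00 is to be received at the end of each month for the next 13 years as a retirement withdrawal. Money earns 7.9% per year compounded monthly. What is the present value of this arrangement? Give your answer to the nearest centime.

CHF 428,223.48

This is an ordinary annuity: 156 payments of CHF 4,400.00 at the end of each month.
Periodic rate r = 0.079/12 per month; n is counted in months.
PV = PMT × [(1 − (1+r)^−n)/r] = 4,400 × [1 − (1+r)^−156] / r = CHF 428,223.48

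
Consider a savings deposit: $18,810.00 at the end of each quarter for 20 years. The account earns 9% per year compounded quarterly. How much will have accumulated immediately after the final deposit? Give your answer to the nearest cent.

This is an ordinary annuity: 80 deposits of $18,810.00 at the end of each quarter.
Periodic rate r = 0.09/4 per quarter; n is counted in quarters.
FV = PMT × [((1+r)^n − 1)/r] = 18,810 × [(1+r)^80 − 1] / r = $4,121,601.47

$4,121,601.47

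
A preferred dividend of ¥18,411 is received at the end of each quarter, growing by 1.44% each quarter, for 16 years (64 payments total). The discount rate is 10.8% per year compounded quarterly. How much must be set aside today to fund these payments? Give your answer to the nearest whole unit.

Periodic rate r = 0.108/4 per quarter; n is counted in quarters.
Growing ordinary annuity: PV = PMT₁ × [1 − ((1+g)/(1+r))^n] / (r − g) = 18,411 × [1 − ((1+0.0144)/(1+r))^64] / (r − 0.0144) = ¥798,074.

¥798,074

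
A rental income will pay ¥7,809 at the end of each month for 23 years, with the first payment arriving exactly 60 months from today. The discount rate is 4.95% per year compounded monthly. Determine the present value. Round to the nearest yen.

¥1,008,162

Ordinary annuity of 276 payments, first payment at period 60.
Periodic rate r = 0.0495/12 per month; n is counted in months.
The ordinary-annuity PV formula values the stream one period before the first payment (period 59); discount that back 59 periods:
PV₀ = 7,809 × [1 − (1+r)^−276] / r × (1+r)^−59 = ¥1,008,162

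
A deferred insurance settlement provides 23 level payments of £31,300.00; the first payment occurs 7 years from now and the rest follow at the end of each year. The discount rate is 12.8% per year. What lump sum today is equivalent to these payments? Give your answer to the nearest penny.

£111,271.41

Ordinary annuity of 23 payments, first payment at period 7.
Periodic rate r = 0.128 per year.
The ordinary-annuity PV formula values the stream one period before the first payment (period 6); discount that back 6 periods:
PV₀ = 31,300 × [1 − (1+r)^−23] / r × (1+r)^−6 = £111,271.41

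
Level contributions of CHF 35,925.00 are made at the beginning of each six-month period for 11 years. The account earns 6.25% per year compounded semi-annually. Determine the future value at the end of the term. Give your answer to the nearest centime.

This is an annuity due: 22 deposits of CHF 35,925.00 at the beginning of each six-month period.
Periodic rate r = 0.0625/2 per half-year; n is counted in half-years.
FV = PMT × [((1+r)^n − 1)/r] × (1+r) = 35,925 × [(1+r)^22 − 1] / r × (1+r) = CHF 1,147,491.83

CHF 1,147,491.83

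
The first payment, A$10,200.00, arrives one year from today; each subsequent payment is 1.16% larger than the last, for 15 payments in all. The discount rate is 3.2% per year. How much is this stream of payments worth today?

Periodic rate r = 0.032 per year.
Growing ordinary annuity: PV = PMT₁ × [1 − ((1+g)/(1+r))^n] / (r − g) = 10,200 × [1 − ((1+0.0116)/(1+r))^15] / (r − 0.0116) = A$129,398.77.

A$129,398.77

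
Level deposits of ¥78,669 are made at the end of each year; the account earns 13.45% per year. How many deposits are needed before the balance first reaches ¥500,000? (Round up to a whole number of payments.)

5 payments

Periodic rate r = 0.1345 per year.
Ordinary annuity FV: 500,000 = 78,669 × [((1+r)^n − 1)/r].
(1+r)^n = 1 + 500,000 × r / 78,669, so n = ln(1 + 500,000·r/78,669) / ln(1+r) = 4.90.
Round up to a whole number of payments: n = 5.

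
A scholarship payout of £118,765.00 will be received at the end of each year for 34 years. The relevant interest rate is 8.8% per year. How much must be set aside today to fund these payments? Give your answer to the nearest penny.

£1,272,897.33

This is an ordinary annuity: 34 payments of £118,765.00 at the end of each year.
Periodic rate r = 0.088 per year.
PV = PMT × [(1 − (1+r)^−n)/r] = 118,765 × [1 − (1+r)^−34] / r = £1,272,897.33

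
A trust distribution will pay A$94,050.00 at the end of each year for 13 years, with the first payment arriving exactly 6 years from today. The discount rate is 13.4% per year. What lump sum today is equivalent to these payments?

A$301,290.65

Ordinary annuity of 13 payments, first payment at period 6.
Periodic rate r = 0.134 per year.
The ordinary-annuity PV formula values the stream one period before the first payment (period 5); discount that back 5 periods:
PV₀ = 94,050 × [1 − (1+r)^−13] / r × (1+r)^−5 = A$301,290.65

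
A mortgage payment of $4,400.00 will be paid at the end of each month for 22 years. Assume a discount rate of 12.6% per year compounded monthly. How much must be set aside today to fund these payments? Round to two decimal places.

$392,460.24

This is an ordinary annuity: 264 payments of $4,400.00 at the end of each month.
Periodic rate r = 0.126/12 per month; n is counted in months.
PV = PMT × [(1 − (1+r)^−n)/r] = 4,400 × [1 − (1+r)^−264] / r = $392,460.24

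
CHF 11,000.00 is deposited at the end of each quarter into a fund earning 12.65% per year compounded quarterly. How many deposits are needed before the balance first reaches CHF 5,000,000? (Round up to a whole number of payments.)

88 payments

Periodic rate r = 0.1265/4 per quarter; n is counted in quarters.
Ordinary annuity FV: 5,000,000 = 11,000 × [((1+r)^n − 1)/r].
(1+r)^n = 1 + 5,000,000 × r / 11,000, so n = ln(1 + 5,000,000·r/11,000) / ln(1+r) = 87.77.
Round up to a whole number of payments: n = 88.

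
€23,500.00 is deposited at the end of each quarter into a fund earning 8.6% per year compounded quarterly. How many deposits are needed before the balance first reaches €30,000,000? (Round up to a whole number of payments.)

158 payments

Periodic rate r = 0.086/4 per quarter; n is counted in quarters.
Ordinary annuity FV: 30,000,000 = 23,500 × [((1+r)^n − 1)/r].
(1+r)^n = 1 + 30,000,000 × r / 23,500, so n = ln(1 + 30,000,000·r/23,500) / ln(1+r) = 157.39.
Round up to a whole number of payments: n = 158.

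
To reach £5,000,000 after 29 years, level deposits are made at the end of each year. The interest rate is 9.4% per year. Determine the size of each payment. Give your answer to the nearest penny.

£37,490.91

Level ordinary annuity; solve FV = PMT × [((1+r)^n − 1)/r] for PMT.
Periodic rate r = 0.094 per year.
With n = 29: PMT = 5,000,000 / ([((1+r)^n − 1)/r]) = £37,490.91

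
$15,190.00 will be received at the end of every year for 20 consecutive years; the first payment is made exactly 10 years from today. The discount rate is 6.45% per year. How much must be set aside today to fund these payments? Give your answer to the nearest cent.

$95,740.63

Ordinary annuity of 20 payments, first payment at period 10.
Periodic rate r = 0.0645 per year.
The ordinary-annuity PV formula values the stream one period before the first payment (period 9); discount that back 9 periods:
PV₀ = 15,190 × [1 − (1+r)^−20] / r × (1+r)^−9 = $95,740.63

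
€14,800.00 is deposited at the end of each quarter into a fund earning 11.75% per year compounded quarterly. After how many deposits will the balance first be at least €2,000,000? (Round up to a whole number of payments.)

56 payments

Periodic rate r = 0.1175/4 per quarter; n is counted in quarters.
Ordinary annuity FV: 2,000,000 = 14,800 × [((1+r)^n − 1)/r].
(1+r)^n = 1 + 2,000,000 × r / 14,800, so n = ln(1 + 2,000,000·r/14,800) / ln(1+r) = 55.38.
Round up to a whole number of payments: n = 56.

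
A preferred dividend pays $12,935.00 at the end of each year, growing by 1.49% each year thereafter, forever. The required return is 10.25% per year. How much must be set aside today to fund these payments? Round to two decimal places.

$147,659.82

Periodic rate r = 0.1025 per year.
Growing perpetuity (Gordon): PV = PMT₁ / (r − g) = 12,935 / (r − 0.0149) = $147,659.82.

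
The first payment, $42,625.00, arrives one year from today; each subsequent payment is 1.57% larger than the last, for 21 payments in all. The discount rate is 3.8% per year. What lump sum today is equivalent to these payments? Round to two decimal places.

Periodic rate r = 0.038 per year.
Growing ordinary annuity: PV = PMT₁ × [1 − ((1+g)/(1+r))^n] / (r − g) = 42,625 × [1 − ((1+0.0157)/(1+r))^21] / (r − 0.0157) = $700,029.29.

$700,029.29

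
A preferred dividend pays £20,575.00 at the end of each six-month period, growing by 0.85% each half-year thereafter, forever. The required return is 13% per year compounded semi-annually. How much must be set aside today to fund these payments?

£364,159.29

Periodic rate r = 0.13/2 per half-year.
Growing perpetuity (Gordon): PV = PMT₁ / (r − g) = 20,575 / (r − 0.0085) = £364,159.29.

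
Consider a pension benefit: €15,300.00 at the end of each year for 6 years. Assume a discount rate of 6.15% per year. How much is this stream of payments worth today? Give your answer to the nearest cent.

€74,881.79

This is an ordinary annuity: 6 payments of €15,300.00 at the end of each year.
Periodic rate r = 0.0615 per year.
PV = PMT × [(1 − (1+r)^−n)/r] = 15,300 × [1 − (1+r)^−6] / r = €74,881.79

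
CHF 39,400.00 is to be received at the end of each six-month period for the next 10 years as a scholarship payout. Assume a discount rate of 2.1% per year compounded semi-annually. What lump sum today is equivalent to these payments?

This is an ordinary annuity: 20 payments of CHF 39,400.00 at the end of each six-month period.
Periodic rate r = 0.021/2 per half-year; n is counted in half-years.
PV = PMT × [(1 − (1+r)^−n)/r] = 39,400 × [1 − (1+r)^−20] / r = CHF 707,428.15

CHF 707,428.15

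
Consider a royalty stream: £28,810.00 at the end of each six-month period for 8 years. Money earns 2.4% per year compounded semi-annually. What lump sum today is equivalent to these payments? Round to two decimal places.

This is an ordinary annuity: 16 payments of £28,810.00 at the end of each six-month period.
Periodic rate r = 0.024/2 per half-year; n is counted in half-years.
PV = PMT × [(1 − (1+r)^−n)/r] = 28,810 × [1 − (1+r)^−16] / r = £417,143.30

£417,143.30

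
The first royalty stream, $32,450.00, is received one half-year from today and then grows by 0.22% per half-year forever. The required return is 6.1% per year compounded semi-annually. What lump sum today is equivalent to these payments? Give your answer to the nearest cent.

Periodic rate r = 0.061/2 per half-year.
Growing perpetuity (Gordon): PV = PMT₁ / (r − g) = 32,450 / (r − 0.0022) = $1,146,643.11.

$1,146,643.11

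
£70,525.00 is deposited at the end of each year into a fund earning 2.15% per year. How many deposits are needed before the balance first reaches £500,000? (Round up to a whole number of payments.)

Periodic rate r = 0.0215 per year.
Ordinary annuity FV: 500,000 = 70,525 × [((1+r)^n − 1)/r].
(1+r)^n = 1 + 500,000 × r / 70,525, so n = ln(1 + 500,000·r/70,525) / ln(1+r) = 6.67.
Round up to a whole number of payments: n = 7.

7 payments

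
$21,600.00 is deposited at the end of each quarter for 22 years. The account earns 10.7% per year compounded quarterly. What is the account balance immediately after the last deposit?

$7,434,370.95

This is an ordinary annuity: 88 deposits of $21,600.00 at the end of each quarter.
Periodic rate r = 0.107/4 per quarter; n is counted in quarters.
FV = PMT × [((1+r)^n − 1)/r] = 21,600 × [(1+r)^88 − 1] / r = $7,434,370.95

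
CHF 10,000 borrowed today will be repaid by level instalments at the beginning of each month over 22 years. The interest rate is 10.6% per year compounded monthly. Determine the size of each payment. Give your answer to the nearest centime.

Level annuity due; solve PV = PMT × [(1 − (1+r)^−n)/r] × (1+r) for PMT.
Periodic rate r = 0.106/12 per month; n is counted in months.
With n = 264: PMT = 10,000 / ([(1 − (1+r)^−n)/r] × (1+r)) = CHF 97.08

CHF 97.08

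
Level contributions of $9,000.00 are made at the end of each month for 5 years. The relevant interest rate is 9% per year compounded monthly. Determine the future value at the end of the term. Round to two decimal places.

This is an ordinary annuity: 60 deposits of $9,000.00 at the end of each month.
Periodic rate r = 0.09/12 per month; n is counted in months.
FV = PMT × [((1+r)^n − 1)/r] = 9,000 × [(1+r)^60 − 1] / r = $678,817.23

$678,817.23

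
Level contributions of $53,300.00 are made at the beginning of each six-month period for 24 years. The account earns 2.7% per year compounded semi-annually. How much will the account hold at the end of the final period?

$3,615,085.04

This is an annuity due: 48 deposits of $53,300.00 at the beginning of each six-month period.
Periodic rate r = 0.027/2 per half-year; n is counted in half-years.
FV = PMT × [((1+r)^n − 1)/r] × (1+r) = 53,300 × [(1+r)^48 − 1] / r × (1+r) = $3,615,085.04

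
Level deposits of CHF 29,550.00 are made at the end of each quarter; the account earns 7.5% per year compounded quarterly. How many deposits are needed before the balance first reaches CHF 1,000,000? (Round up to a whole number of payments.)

Periodic rate r = 0.075/4 per quarter; n is counted in quarters.
Ordinary annuity FV: 1,000,000 = 29,550 × [((1+r)^n − 1)/r].
(1+r)^n = 1 + 1,000,000 × r / 29,550, so n = ln(1 + 1,000,000·r/29,550) / ln(1+r) = 26.45.
Round up to a whole number of payments: n = 27.

27 payments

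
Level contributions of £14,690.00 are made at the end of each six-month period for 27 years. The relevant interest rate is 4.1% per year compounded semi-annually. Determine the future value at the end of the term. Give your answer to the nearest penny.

£1,427,146.30

This is an ordinary annuity: 54 deposits of £14,690.00 at the end of each six-month period.
Periodic rate r = 0.041/2 per half-year; n is counted in half-years.
FV = PMT × [((1+r)^n − 1)/r] = 14,690 × [(1+r)^54 − 1] / r = £1,427,146.30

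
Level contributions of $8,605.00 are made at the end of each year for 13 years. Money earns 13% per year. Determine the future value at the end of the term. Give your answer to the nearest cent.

$258,018.35

This is an ordinary annuity: 13 deposits of $8,605.00 at the end of each year.
Periodic rate r = 0.13 per year.
FV = PMT × [((1+r)^n − 1)/r] = 8,605 × [(1+r)^13 − 1] / r = $258,018.35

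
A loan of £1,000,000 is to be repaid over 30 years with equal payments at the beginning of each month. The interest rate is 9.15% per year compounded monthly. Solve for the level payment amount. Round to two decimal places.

Level annuity due; solve PV = PMT × [(1 − (1+r)^−n)/r] × (1+r) for PMT.
Periodic rate r = 0.0915/12 per month; n is counted in months.
With n = 360: PMT = 1,000,000 / ([(1 − (1+r)^−n)/r] × (1+r)) = £8,092.68

£8,092.68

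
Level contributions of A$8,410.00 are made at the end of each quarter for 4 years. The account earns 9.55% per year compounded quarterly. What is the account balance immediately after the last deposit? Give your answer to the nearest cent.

A$161,559.98

This is an ordinary annuity: 16 deposits of A$8,410.00 at the end of each quarter.
Periodic rate r = 0.0955/4 per quarter; n is counted in quarters.
FV = PMT × [((1+r)^n − 1)/r] = 8,410 × [(1+r)^16 − 1] / r = A$161,559.98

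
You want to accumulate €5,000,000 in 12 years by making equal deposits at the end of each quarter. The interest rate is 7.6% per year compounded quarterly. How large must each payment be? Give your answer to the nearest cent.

Level ordinary annuity; solve FV = PMT × [((1+r)^n − 1)/r] for PMT.
Periodic rate r = 0.076/4 per quarter; n is counted in quarters.
With n = 48: PMT = 5,000,000 / ([((1+r)^n − 1)/r]) = €64,709.97

€64,709.97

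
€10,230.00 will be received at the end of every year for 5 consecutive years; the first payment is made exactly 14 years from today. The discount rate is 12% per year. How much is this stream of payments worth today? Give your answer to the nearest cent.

Ordinary annuity of 5 payments, first payment at period 14.
Periodic rate r = 0.12 per year.
The ordinary-annuity PV formula values the stream one period before the first payment (period 13); discount that back 13 periods:
PV₀ = 10,230 × [1 − (1+r)^−5] / r × (1+r)^−13 = €8,451.22

€8,451.22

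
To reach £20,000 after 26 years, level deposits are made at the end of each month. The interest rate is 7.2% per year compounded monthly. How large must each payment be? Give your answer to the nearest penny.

£21.96

Level ordinary annuity; solve FV = PMT × [((1+r)^n − 1)/r] for PMT.
Periodic rate r = 0.072/12 per month; n is counted in months.
With n = 312: PMT = 20,000 / ([((1+r)^n − 1)/r]) = £21.96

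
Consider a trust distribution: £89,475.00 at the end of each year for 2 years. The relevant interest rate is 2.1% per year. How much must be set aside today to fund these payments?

This is an ordinary annuity: 2 payments of £89,475.00 at the end of each year.
Periodic rate r = 0.021 per year.
PV = PMT × [(1 − (1+r)^−n)/r] = 89,475 × [1 − (1+r)^−2] / r = £173,466.87

£173,466.87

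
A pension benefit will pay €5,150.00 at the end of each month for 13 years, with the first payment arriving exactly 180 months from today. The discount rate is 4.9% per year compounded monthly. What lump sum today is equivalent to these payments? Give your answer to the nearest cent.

€286,092.88

Ordinary annuity of 156 payments, first payment at period 180.
Periodic rate r = 0.049/12 per month; n is counted in months.
The ordinary-annuity PV formula values the stream one period before the first payment (period 179); discount that back 179 periods:
PV₀ = 5,150 × [1 − (1+r)^−156] / r × (1+r)^−179 = €286,092.88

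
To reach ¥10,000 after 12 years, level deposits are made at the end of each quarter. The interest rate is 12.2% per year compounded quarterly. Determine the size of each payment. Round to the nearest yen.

¥94

Level ordinary annuity; solve FV = PMT × [((1+r)^n − 1)/r] for PMT.
Periodic rate r = 0.122/4 per quarter; n is counted in quarters.
With n = 48: PMT = 10,000 / ([((1+r)^n − 1)/r]) = ¥94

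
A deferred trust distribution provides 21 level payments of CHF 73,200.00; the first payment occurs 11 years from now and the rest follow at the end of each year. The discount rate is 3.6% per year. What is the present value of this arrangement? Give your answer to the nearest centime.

CHF 748,323.28

Ordinary annuity of 21 payments, first payment at period 11.
Periodic rate r = 0.036 per year.
The ordinary-annuity PV formula values the stream one period before the first payment (period 10); discount that back 10 periods:
PV₀ = 73,200 × [1 − (1+r)^−21] / r × (1+r)^−10 = CHF 748,323.28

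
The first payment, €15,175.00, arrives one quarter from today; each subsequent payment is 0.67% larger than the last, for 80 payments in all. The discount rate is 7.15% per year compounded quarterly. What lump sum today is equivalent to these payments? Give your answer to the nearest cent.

€796,466.31

Periodic rate r = 0.0715/4 per quarter; n is counted in quarters.
Growing ordinary annuity: PV = PMT₁ × [1 − ((1+g)/(1+r))^n] / (r − g) = 15,175 × [1 − ((1+0.0067)/(1+r))^80] / (r − 0.0067) = €796,466.31.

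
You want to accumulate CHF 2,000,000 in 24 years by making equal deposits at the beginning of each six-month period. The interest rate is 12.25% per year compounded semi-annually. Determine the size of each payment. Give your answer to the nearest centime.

CHF 7,060.79

Level annuity due; solve FV = PMT × [((1+r)^n − 1)/r] × (1+r) for PMT.
Periodic rate r = 0.1225/2 per half-year; n is counted in half-years.
With n = 48: PMT = 2,000,000 / ([((1+r)^n − 1)/r] × (1+r)) = CHF 7,060.79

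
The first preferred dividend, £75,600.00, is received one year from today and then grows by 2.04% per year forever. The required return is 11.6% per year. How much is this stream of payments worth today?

£790,794.98

Periodic rate r = 0.116 per year.
Growing perpetuity (Gordon): PV = PMT₁ / (r − g) = 75,600 / (r − 0.0204) = £790,794.98.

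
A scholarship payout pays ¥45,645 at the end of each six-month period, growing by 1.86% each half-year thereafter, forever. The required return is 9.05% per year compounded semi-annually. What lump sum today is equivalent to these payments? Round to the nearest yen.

Periodic rate r = 0.0905/2 per half-year.
Growing perpetuity (Gordon): PV = PMT₁ / (r − g) = 45,645 / (r − 0.0186) = ¥1,712,758.

¥1,712,758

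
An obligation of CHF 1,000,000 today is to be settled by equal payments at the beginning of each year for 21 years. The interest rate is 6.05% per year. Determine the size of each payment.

CHF 80,492.56

Level annuity due; solve PV = PMT × [(1 − (1+r)^−n)/r] × (1+r) for PMT.
Periodic rate r = 0.0605 per year.
With n = 21: PMT = 1,000,000 / ([(1 − (1+r)^−n)/r] × (1+r)) = CHF 80,492.56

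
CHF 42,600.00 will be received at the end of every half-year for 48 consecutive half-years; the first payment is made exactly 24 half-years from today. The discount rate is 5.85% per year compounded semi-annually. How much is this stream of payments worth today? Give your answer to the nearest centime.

CHF 562,356.38

Ordinary annuity of 48 payments, first payment at period 24.
Periodic rate r = 0.0585/2 per half-year; n is counted in half-years.
The ordinary-annuity PV formula values the stream one period before the first payment (period 23); discount that back 23 periods:
PV₀ = 42,600 × [1 − (1+r)^−48] / r × (1+r)^−23 = CHF 562,356.38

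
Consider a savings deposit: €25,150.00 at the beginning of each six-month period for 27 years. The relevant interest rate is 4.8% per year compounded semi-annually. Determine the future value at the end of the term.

€2,789,040.88

This is an annuity due: 54 deposits of €25,150.00 at the beginning of each six-month period.
Periodic rate r = 0.048/2 per half-year; n is counted in half-years.
FV = PMT × [((1+r)^n − 1)/r] × (1+r) = 25,150 × [(1+r)^54 − 1] / r × (1+r) = €2,789,040.88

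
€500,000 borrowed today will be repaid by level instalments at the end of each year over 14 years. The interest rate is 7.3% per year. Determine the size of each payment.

Level ordinary annuity; solve PV = PMT × [(1 − (1+r)^−n)/r] for PMT.
Periodic rate r = 0.073 per year.
With n = 14: PMT = 500,000 / ([(1 − (1+r)^−n)/r]) = €58,205.35

€58,205.35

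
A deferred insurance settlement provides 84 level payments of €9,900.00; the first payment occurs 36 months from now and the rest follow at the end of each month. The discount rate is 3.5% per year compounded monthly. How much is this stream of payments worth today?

Ordinary annuity of 84 payments, first payment at period 36.
Periodic rate r = 0.035/12 per month; n is counted in months.
The ordinary-annuity PV formula values the stream one period before the first payment (period 35); discount that back 35 periods:
PV₀ = 9,900 × [1 − (1+r)^−84] / r × (1+r)^−35 = €665,228.82

€665,228.82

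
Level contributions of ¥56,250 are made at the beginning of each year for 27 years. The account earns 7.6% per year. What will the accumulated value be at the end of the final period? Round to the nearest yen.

This is an annuity due: 27 deposits of ¥56,250 at the beginning of each year.
Periodic rate r = 0.076 per year.
FV = PMT × [((1+r)^n − 1)/r] × (1+r) = 56,250 × [(1+r)^27 − 1] / r × (1+r) = ¥4,958,714

¥4,958,714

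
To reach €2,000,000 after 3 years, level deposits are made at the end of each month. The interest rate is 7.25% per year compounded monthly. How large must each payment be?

Level ordinary annuity; solve FV = PMT × [((1+r)^n − 1)/r] for PMT.
Periodic rate r = 0.0725/12 per month; n is counted in months.
With n = 36: PMT = 2,000,000 / ([((1+r)^n − 1)/r]) = €49,899.73

€49,899.73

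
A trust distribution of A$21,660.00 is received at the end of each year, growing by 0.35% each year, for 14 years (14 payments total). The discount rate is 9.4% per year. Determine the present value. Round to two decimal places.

Periodic rate r = 0.094 per year.
Growing ordinary annuity: PV = PMT₁ × [1 − ((1+g)/(1+r))^n] / (r − g) = 21,660 × [1 − ((1+0.0035)/(1+r))^14] / (r − 0.0035) = A$167,885.63.

A$167,885.63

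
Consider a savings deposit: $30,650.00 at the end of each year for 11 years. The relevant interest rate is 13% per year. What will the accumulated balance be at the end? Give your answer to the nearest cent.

$668,608.80

This is an ordinary annuity: 11 deposits of $30,650.00 at the end of each year.
Periodic rate r = 0.13 per year.
FV = PMT × [((1+r)^n − 1)/r] = 30,650 × [(1+r)^11 − 1] / r = $668,608.80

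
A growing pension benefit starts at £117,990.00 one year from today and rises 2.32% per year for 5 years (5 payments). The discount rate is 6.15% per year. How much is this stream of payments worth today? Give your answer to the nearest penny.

£517,085.76

Periodic rate r = 0.0615 per year.
Growing ordinary annuity: PV = PMT₁ × [1 − ((1+g)/(1+r))^n] / (r − g) = 117,990 × [1 − ((1+0.0232)/(1+r))^5] / (r − 0.0232) = £517,085.76.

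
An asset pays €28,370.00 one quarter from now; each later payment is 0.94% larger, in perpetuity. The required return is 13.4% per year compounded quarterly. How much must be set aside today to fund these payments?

€1,177,178.42

Periodic rate r = 0.134/4 per quarter.
Growing perpetuity (Gordon): PV = PMT₁ / (r − g) = 28,370 / (r − 0.0094) = €1,177,178.42.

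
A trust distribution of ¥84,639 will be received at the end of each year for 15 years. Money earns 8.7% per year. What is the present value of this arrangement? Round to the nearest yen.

¥694,501

This is an ordinary annuity: 15 payments of ¥84,639 at the end of each year.
Periodic rate r = 0.087 per year.
PV = PMT × [(1 − (1+r)^−n)/r] = 84,639 × [1 − (1+r)^−15] / r = ¥694,501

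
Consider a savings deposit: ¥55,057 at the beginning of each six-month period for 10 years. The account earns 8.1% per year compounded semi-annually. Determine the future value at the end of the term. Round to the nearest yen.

¥1,714,768

This is an annuity due: 20 deposits of ¥55,057 at the beginning of each six-month period.
Periodic rate r = 0.081/2 per half-year; n is counted in half-years.
FV = PMT × [((1+r)^n − 1)/r] × (1+r) = 55,057 × [(1+r)^20 − 1] / r × (1+r) = ¥1,714,768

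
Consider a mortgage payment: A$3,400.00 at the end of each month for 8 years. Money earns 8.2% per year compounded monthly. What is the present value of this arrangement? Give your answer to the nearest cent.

A$238,788.48

This is an ordinary annuity: 96 payments of A$3,400.00 at the end of each month.
Periodic rate r = 0.082/12 per month; n is counted in months.
PV = PMT × [(1 − (1+r)^−n)/r] = 3,400 × [1 − (1+r)^−96] / r = A$238,788.48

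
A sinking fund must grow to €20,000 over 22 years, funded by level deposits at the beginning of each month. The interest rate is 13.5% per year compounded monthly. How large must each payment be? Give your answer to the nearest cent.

€12.24

Level annuity due; solve FV = PMT × [((1+r)^n − 1)/r] × (1+r) for PMT.
Periodic rate r = 0.135/12 per month; n is counted in months.
With n = 264: PMT = 20,000 / ([((1+r)^n − 1)/r] × (1+r)) = €12.24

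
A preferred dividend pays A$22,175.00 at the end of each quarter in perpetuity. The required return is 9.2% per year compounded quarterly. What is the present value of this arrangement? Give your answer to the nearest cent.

Periodic rate r = 0.092/4 per quarter.
Level perpetuity: PV = PMT / r = 22,175 / (0.092/4) = A$964,130.43.

A$964,130.43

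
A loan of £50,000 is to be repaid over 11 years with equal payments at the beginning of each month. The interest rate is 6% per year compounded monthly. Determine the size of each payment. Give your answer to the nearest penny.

Level annuity due; solve PV = PMT × [(1 − (1+r)^−n)/r] × (1+r) for PMT.
Periodic rate r = 0.06/12 per month; n is counted in months.
With n = 132: PMT = 50,000 / ([(1 − (1+r)^−n)/r] × (1+r)) = £515.77

£515.77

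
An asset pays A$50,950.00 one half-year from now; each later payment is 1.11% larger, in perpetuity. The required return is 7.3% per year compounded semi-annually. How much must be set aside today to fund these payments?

Periodic rate r = 0.073/2 per half-year.
Growing perpetuity (Gordon): PV = PMT₁ / (r − g) = 50,950 / (r − 0.0111) = A$2,005,905.51.

A$2,005,905.51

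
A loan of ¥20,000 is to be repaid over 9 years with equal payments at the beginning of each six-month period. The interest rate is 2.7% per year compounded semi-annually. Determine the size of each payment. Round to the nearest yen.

¥1,242

Level annuity due; solve PV = PMT × [(1 − (1+r)^−n)/r] × (1+r) for PMT.
Periodic rate r = 0.027/2 per half-year; n is counted in half-years.
With n = 18: PMT = 20,000 / ([(1 − (1+r)^−n)/r] × (1+r)) = ¥1,242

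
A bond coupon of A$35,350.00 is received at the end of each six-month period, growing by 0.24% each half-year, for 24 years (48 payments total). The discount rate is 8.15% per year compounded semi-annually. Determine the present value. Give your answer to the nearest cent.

Periodic rate r = 0.0815/2 per half-year; n is counted in half-years.
Growing ordinary annuity: PV = PMT₁ × [1 − ((1+g)/(1+r))^n] / (r − g) = 35,350 × [1 − ((1+0.0024)/(1+r))^48] / (r − 0.0024) = A$769,730.05.

A$769,730.05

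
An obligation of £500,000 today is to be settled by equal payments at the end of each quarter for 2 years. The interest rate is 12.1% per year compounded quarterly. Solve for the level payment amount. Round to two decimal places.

£71,303.33

Level ordinary annuity; solve PV = PMT × [(1 − (1+r)^−n)/r] for PMT.
Periodic rate r = 0.121/4 per quarter; n is counted in quarters.
With n = 8: PMT = 500,000 / ([(1 − (1+r)^−n)/r]) = £71,303.33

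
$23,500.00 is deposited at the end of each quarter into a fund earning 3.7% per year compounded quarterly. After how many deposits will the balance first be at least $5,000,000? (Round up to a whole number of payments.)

Periodic rate r = 0.037/4 per quarter; n is counted in quarters.
Ordinary annuity FV: 5,000,000 = 23,500 × [((1+r)^n − 1)/r].
(1+r)^n = 1 + 5,000,000 × r / 23,500, so n = ln(1 + 5,000,000·r/23,500) / ln(1+r) = 118.16.
Round up to a whole number of payments: n = 119.

119 payments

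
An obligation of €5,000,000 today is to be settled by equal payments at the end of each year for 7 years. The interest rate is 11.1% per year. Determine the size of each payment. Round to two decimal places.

Level ordinary annuity; solve PV = PMT × [(1 − (1+r)^−n)/r] for PMT.
Periodic rate r = 0.111 per year.
With n = 7: PMT = 5,000,000 / ([(1 − (1+r)^−n)/r]) = €1,064,506.90

€1,064,506.90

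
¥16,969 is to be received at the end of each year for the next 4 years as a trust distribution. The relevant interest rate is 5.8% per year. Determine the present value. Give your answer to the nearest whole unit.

This is an ordinary annuity: 4 payments of ¥16,969 at the end of each year.
Periodic rate r = 0.058 per year.
PV = PMT × [(1 − (1+r)^−n)/r] = 16,969 × [1 − (1+r)^−4] / r = ¥59,070

¥59,070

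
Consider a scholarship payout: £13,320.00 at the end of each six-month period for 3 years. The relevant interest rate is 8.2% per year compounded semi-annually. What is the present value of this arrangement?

This is an ordinary annuity: 6 payments of £13,320.00 at the end of each six-month period.
Periodic rate r = 0.082/2 per half-year; n is counted in half-years.
PV = PMT × [(1 − (1+r)^−n)/r] = 13,320 × [1 − (1+r)^−6] / r = £69,598.52

£69,598.52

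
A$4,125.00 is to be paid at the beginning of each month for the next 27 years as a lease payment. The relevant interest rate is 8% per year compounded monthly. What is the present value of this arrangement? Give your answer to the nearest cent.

This is an annuity due: 324 payments of A$4,125.00 at the beginning of each month.
Periodic rate r = 0.08/12 per month; n is counted in months.
PV = PMT × [(1 − (1+r)^−n)/r] × (1+r) = 4,125 × [1 − (1+r)^−324] / r × (1+r) = A$550,525.10

A$550,525.10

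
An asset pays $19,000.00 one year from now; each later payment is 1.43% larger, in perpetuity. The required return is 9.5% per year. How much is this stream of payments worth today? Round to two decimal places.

Periodic rate r = 0.095 per year.
Growing perpetuity (Gordon): PV = PMT₁ / (r − g) = 19,000 / (r − 0.0143) = $235,439.90.

$235,439.90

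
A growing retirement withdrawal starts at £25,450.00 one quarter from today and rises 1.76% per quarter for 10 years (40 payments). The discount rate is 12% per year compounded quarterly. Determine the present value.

Periodic rate r = 0.12/4 per quarter; n is counted in quarters.
Growing ordinary annuity: PV = PMT₁ × [1 − ((1+g)/(1+r))^n] / (r − g) = 25,450 × [1 − ((1+0.0176)/(1+r))^40] / (r − 0.0176) = £788,087.60.

£788,087.60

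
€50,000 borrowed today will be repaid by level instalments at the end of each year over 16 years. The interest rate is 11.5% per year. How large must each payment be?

Level ordinary annuity; solve PV = PMT × [(1 − (1+r)^−n)/r] for PMT.
Periodic rate r = 0.115 per year.
With n = 16: PMT = 50,000 / ([(1 − (1+r)^−n)/r]) = €6,971.62

€6,971.62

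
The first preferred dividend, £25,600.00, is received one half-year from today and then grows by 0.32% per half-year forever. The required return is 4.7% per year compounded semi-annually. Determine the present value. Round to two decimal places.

£1,261,083.74

Periodic rate r = 0.047/2 per half-year.
Growing perpetuity (Gordon): PV = PMT₁ / (r − g) = 25,600 / (r − 0.0032) = £1,261,083.74.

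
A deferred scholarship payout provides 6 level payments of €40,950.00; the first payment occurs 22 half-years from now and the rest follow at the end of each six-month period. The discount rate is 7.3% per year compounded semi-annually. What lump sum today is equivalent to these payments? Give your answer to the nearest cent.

€102,275.31

Ordinary annuity of 6 payments, first payment at period 22.
Periodic rate r = 0.073/2 per half-year; n is counted in half-years.
The ordinary-annuity PV formula values the stream one period before the first payment (period 21); discount that back 21 periods:
PV₀ = 40,950 × [1 − (1+r)^−6] / r × (1+r)^−21 = €102,275.31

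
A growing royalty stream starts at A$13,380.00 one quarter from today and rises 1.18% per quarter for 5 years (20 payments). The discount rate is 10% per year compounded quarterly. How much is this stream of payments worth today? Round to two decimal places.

Periodic rate r = 0.1/4 per quarter; n is counted in quarters.
Growing ordinary annuity: PV = PMT₁ × [1 − ((1+g)/(1+r))^n] / (r − g) = 13,380 × [1 − ((1+0.0118)/(1+r))^20] / (r − 0.0118) = A$231,471.37.

A$231,471.37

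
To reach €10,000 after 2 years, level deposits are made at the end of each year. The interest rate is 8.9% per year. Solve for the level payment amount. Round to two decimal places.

Level ordinary annuity; solve FV = PMT × [((1+r)^n − 1)/r] for PMT.
Periodic rate r = 0.089 per year.
With n = 2: PMT = 10,000 / ([((1+r)^n − 1)/r]) = €4,786.98

€4,786.98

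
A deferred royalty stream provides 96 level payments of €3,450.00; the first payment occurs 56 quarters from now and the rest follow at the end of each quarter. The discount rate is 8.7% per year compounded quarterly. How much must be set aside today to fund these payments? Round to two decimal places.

€42,417.77

Ordinary annuity of 96 payments, first payment at period 56.
Periodic rate r = 0.087/4 per quarter; n is counted in quarters.
The ordinary-annuity PV formula values the stream one period before the first payment (period 55); discount that back 55 periods:
PV₀ = 3,450 × [1 − (1+r)^−96] / r × (1+r)^−55 = €42,417.77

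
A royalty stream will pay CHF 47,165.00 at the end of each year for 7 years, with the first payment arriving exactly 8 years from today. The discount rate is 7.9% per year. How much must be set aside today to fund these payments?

CHF 144,707.65

Ordinary annuity of 7 payments, first payment at period 8.
Periodic rate r = 0.079 per year.
The ordinary-annuity PV formula values the stream one period before the first payment (period 7); discount that back 7 periods:
PV₀ = 47,165 × [1 − (1+r)^−7] / r × (1+r)^−7 = CHF 144,707.65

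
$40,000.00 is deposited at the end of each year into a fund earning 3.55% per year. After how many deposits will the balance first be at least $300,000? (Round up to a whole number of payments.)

7 payments

Periodic rate r = 0.0355 per year.
Ordinary annuity FV: 300,000 = 40,000 × [((1+r)^n − 1)/r].
(1+r)^n = 1 + 300,000 × r / 40,000, so n = ln(1 + 300,000·r/40,000) / ln(1+r) = 6.77.
Round up to a whole number of payments: n = 7.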